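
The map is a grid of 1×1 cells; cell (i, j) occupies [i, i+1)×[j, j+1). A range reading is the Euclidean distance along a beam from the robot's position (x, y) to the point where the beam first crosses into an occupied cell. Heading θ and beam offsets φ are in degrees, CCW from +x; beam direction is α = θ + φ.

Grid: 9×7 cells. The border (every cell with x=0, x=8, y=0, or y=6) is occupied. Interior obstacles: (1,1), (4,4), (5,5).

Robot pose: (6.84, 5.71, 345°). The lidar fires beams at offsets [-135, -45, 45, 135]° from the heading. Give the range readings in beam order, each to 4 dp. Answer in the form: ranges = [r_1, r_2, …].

beam 1: φ=-135°, α=210°
  d=(-0.8660,-0.5000)  start (6,5)  tX=0.9699 tY=1.4200  stride 1/|dx|=1.1547 1/|dy|=2.0000
    cross x-line → (5,5), t=0.9699 (wall)
  → r_1 = 0.9699
beam 2: φ=-45°, α=300°
  d=(0.5000,-0.8660)  start (6,5)  tX=0.3200 tY=0.8198  stride 1/|dx|=2.0000 1/|dy|=1.1547
    cross x-line → (7,5), t=0.3200
    cross y-line → (7,4), t=0.8198
    cross y-line → (7,3), t=1.9745
    cross x-line → (8,3), t=2.3200 (wall)
  → r_2 = 2.3200
beam 3: φ=45°, α=30°
  d=(0.8660,0.5000)  start (6,5)  tX=0.1848 tY=0.5800  stride 1/|dx|=1.1547 1/|dy|=2.0000
    cross x-line → (7,5), t=0.1848
    cross y-line → (7,6), t=0.5800 (wall)
  → r_3 = 0.5800
beam 4: φ=135°, α=120°
  d=(-0.5000,0.8660)  start (6,5)  tX=1.6800 tY=0.3349  stride 1/|dx|=2.0000 1/|dy|=1.1547
    cross y-line → (6,6), t=0.3349 (wall)
  → r_4 = 0.3349

ranges = [0.9699, 2.3200, 0.5800, 0.3349]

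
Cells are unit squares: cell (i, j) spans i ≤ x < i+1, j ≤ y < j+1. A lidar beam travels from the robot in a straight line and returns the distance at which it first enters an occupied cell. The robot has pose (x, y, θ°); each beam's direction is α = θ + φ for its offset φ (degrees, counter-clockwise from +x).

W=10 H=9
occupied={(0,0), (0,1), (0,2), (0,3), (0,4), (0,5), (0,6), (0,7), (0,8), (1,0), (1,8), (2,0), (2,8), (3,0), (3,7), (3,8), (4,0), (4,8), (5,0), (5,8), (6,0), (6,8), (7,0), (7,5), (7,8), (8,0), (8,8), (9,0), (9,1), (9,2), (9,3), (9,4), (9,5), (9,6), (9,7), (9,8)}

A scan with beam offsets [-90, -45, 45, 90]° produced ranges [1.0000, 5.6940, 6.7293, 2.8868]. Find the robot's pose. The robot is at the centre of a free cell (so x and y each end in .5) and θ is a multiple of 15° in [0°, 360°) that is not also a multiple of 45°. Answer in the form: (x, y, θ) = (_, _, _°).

(x, y, θ) = (3.5, 1.5, 60°)

The pose lattice has 54·16 = 864 candidates. Test each by forward raycasting.
  (1.5, 4.5, 165°): beam 1 = 3.6235 ≠ 1.0000 ✗
  (1.5, 7.5, 195°): beam 1 = 0.5176 ≠ 1.0000 ✗
  (3.5, 5.5, 195°): beam 1 = 1.5529 ≠ 1.0000 ✗
  (7.5, 1.5, 120°): beam 1 = 1.7321 ≠ 1.0000 ✗
  …
  (3.5, 1.5, 60°): r_1=1.0000, r_2=5.6940, r_3=6.7293, r_4=2.8868 — all match ✓
Unique over the lattice → pose = (3.5, 1.5, 60°).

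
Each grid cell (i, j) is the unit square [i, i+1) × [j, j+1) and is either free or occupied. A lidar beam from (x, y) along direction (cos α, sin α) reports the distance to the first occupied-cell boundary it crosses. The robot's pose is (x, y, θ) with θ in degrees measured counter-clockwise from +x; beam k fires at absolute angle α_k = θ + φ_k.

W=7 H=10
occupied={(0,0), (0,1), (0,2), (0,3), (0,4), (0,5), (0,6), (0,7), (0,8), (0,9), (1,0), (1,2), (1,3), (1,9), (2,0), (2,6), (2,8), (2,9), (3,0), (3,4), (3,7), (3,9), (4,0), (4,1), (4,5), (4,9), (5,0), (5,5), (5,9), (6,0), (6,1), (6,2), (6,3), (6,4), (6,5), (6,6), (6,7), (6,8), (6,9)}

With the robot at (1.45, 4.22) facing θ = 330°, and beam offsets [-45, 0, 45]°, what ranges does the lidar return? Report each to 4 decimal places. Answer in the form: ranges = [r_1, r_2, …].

beam 1: φ=-45°, α=285°
  d=(0.2588,-0.9659)  start (1,4)  tX=2.1250 tY=0.2278  stride 1/|dx|=3.8637 1/|dy|=1.0353
    cross y-line → (1,3), t=0.2278 (wall)
  → r_1 = 0.2278
beam 2: φ=0°, α=330°
  d=(0.8660,-0.5000)  start (1,4)  tX=0.6351 tY=0.4400  stride 1/|dx|=1.1547 1/|dy|=2.0000
    cross y-line → (1,3), t=0.4400 (wall)
  → r_2 = 0.4400
beam 3: φ=45°, α=15°
  d=(0.9659,0.2588)  start (1,4)  tX=0.5694 tY=3.0137  stride 1/|dx|=1.0353 1/|dy|=3.8637
    cross x-line → (2,4), t=0.5694
    cross x-line → (3,4), t=1.6047 (wall)
  → r_3 = 1.6047

ranges = [0.2278, 0.4400, 1.6047]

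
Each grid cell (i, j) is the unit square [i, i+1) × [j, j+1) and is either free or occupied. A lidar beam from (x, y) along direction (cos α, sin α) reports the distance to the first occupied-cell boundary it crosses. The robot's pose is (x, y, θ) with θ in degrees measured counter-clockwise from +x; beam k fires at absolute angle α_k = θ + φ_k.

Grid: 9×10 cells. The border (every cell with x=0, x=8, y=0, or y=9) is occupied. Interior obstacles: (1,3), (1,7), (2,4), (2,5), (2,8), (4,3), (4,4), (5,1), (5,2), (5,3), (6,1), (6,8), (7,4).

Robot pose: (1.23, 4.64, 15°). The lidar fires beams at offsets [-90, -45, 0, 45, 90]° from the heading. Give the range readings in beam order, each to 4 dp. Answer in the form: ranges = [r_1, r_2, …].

ranges = [0.6626, 0.8891, 0.7972, 1.5400, 0.8887]

beam 1: φ=-90°, α=285°
  direction (0.2588, -0.9659); cell (1,4); t to first gridline: x 2.9751, y 0.6626 (then +3.8637 / +1.0353)
    (1,3) via y @ 0.6626  # hit
  → r_1 = 0.6626
beam 2: φ=-45°, α=330°
  direction (0.8660, -0.5000); cell (1,4); t to first gridline: x 0.8891, y 1.2800 (then +1.1547 / +2.0000)
    (2,4) via x @ 0.8891  # hit
  → r_2 = 0.8891
beam 3: φ=0°, α=15°
  direction (0.9659, 0.2588); cell (1,4); t to first gridline: x 0.7972, y 1.3909 (then +1.0353 / +3.8637)
    (2,4) via x @ 0.7972  # hit
  → r_3 = 0.7972
beam 4: φ=45°, α=60°
  direction (0.5000, 0.8660); cell (1,4); t to first gridline: x 1.5400, y 0.4157 (then +2.0000 / +1.1547)
    (1,5) via y @ 0.4157
    (2,5) via x @ 1.5400  # hit
  → r_4 = 1.5400
beam 5: φ=90°, α=105°
  direction (-0.2588, 0.9659); cell (1,4); t to first gridline: x 0.8887, y 0.3727 (then +3.8637 / +1.0353)
    (1,5) via y @ 0.3727
    (0,5) via x @ 0.8887  # hit
  → r_5 = 0.8887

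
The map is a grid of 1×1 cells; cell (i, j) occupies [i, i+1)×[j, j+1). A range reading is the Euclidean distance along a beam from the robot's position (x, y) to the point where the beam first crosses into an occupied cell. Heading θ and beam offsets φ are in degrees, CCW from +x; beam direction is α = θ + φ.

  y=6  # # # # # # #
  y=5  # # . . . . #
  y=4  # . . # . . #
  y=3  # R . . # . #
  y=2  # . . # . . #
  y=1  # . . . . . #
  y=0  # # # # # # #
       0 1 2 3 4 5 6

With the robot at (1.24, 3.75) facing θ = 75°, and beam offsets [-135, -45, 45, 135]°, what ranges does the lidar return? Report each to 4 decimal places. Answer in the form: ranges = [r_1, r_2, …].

ranges = [3.1754, 2.0323, 0.4800, 0.2771]

beam 1: φ=-135°, α=300°
  direction (0.5000, -0.8660); cell (1,3); t to first gridline: x 1.5200, y 0.8660 (then +2.0000 / +1.1547)
    (1,2) via y @ 0.8660
    (2,2) via x @ 1.5200
    (2,1) via y @ 2.0207
    (2,0) via y @ 3.1754  # hit
  → r_1 = 3.1754
beam 2: φ=-45°, α=30°
  direction (0.8660, 0.5000); cell (1,3); t to first gridline: x 0.8776, y 0.5000 (then +1.1547 / +2.0000)
    (1,4) via y @ 0.5000
    (2,4) via x @ 0.8776
    (3,4) via x @ 2.0323  # hit
  → r_2 = 2.0323
beam 3: φ=45°, α=120°
  direction (-0.5000, 0.8660); cell (1,3); t to first gridline: x 0.4800, y 0.2887 (then +2.0000 / +1.1547)
    (1,4) via y @ 0.2887
    (0,4) via x @ 0.4800  # hit
  → r_3 = 0.4800
beam 4: φ=135°, α=210°
  direction (-0.8660, -0.5000); cell (1,3); t to first gridline: x 0.2771, y 1.5000 (then +1.1547 / +2.0000)
    (0,3) via x @ 0.2771  # hit
  → r_4 = 0.2771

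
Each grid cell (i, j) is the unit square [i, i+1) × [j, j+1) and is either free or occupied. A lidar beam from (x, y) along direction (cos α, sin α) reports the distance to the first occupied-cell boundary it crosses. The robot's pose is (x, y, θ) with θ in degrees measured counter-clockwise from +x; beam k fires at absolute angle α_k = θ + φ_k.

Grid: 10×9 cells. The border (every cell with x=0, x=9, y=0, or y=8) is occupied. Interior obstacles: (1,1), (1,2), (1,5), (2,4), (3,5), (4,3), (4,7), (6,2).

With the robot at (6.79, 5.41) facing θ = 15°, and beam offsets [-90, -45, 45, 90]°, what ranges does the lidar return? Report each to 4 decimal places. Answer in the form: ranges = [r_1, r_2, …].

beam 1: φ=-90°, α=285°
  direction (0.2588, -0.9659); cell (6,5); t to first gridline: x 0.8114, y 0.4245 (then +3.8637 / +1.0353)
    (6,4) via y @ 0.4245
    (7,4) via x @ 0.8114
    (7,3) via y @ 1.4597
    (7,2) via y @ 2.4950
    (7,1) via y @ 3.5303
    (7,0) via y @ 4.5656  # hit
  → r_1 = 4.5656
beam 2: φ=-45°, α=330°
  direction (0.8660, -0.5000); cell (6,5); t to first gridline: x 0.2425, y 0.8200 (then +1.1547 / +2.0000)
    (7,5) via x @ 0.2425
    (7,4) via y @ 0.8200
    (8,4) via x @ 1.3972
    (9,4) via x @ 2.5519  # hit
  → r_2 = 2.5519
beam 3: φ=45°, α=60°
  direction (0.5000, 0.8660); cell (6,5); t to first gridline: x 0.4200, y 0.6813 (then +2.0000 / +1.1547)
    (7,5) via x @ 0.4200
    (7,6) via y @ 0.6813
    (7,7) via y @ 1.8360
    (8,7) via x @ 2.4200
    (8,8) via y @ 2.9907  # hit
  → r_3 = 2.9907
beam 4: φ=90°, α=105°
  direction (-0.2588, 0.9659); cell (6,5); t to first gridline: x 3.0523, y 0.6108 (then +3.8637 / +1.0353)
    (6,6) via y @ 0.6108
    (6,7) via y @ 1.6461
    (6,8) via y @ 2.6814  # hit
  → r_4 = 2.6814

ranges = [4.5656, 2.5519, 2.9907, 2.6814]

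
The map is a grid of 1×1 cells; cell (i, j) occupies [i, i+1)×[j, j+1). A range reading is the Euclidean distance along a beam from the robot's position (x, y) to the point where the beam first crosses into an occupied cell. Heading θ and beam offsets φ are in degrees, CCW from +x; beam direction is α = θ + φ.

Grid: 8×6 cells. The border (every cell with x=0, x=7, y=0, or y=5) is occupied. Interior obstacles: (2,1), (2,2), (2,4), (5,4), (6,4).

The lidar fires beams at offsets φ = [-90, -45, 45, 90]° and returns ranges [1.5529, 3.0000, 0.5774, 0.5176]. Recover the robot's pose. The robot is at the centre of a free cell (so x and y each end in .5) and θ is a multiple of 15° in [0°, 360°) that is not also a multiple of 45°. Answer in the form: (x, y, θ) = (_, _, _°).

(x, y, θ) = (4.5, 4.5, 285°)

Candidates: 19 free-cell centres × 16 headings = 304 poses. Raycast each; keep the one whose scan matches to 4 dp.
  (1.5, 3.5, 60°): beam 1 = 1.0000 ≠ 1.5529 ✗
  (4.5, 3.5, 150°): beam 1 = 1.0000 ≠ 1.5529 ✗
  (5.5, 2.5, 300°): beam 1 = 2.8868 ≠ 1.5529 ✗
  …
  (4.5, 4.5, 285°): r_1=1.5529, r_2=3.0000, r_3=0.5774, r_4=0.5176 — all match ✓
No second candidate reproduces the full scan.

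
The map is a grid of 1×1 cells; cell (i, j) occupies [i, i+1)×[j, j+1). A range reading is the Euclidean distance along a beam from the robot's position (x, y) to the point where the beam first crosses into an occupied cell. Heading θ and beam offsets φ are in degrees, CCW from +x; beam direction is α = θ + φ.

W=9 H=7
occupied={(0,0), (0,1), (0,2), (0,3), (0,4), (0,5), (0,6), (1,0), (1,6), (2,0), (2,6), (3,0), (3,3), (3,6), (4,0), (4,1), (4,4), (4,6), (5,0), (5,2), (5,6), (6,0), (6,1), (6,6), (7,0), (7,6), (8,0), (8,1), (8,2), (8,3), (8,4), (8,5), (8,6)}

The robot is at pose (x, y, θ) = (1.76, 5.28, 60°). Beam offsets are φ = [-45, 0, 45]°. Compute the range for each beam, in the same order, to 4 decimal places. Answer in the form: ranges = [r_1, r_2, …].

ranges = [2.7819, 0.8314, 0.7454]

beam 1: φ=-45°, α=15°
  cosα=0.9659 sinα=0.2588 | (1,5) | tMaxX 0.2485 tMaxY 2.7819 | tΔX 1.0353 tΔY 3.8637
    t=0.2485 [x] (2,5)
    t=1.2837 [x] (3,5)
    t=2.3190 [x] (4,5)
    t=2.7819 [y] (4,6) — stop
  → r_1 = 2.7819
beam 2: φ=0°, α=60°
  cosα=0.5000 sinα=0.8660 | (1,5) | tMaxX 0.4800 tMaxY 0.8314 | tΔX 2.0000 tΔY 1.1547
    t=0.4800 [x] (2,5)
    t=0.8314 [y] (2,6) — stop
  → r_2 = 0.8314
beam 3: φ=45°, α=105°
  cosα=-0.2588 sinα=0.9659 | (1,5) | tMaxX 2.9364 tMaxY 0.7454 | tΔX 3.8637 tΔY 1.0353
    t=0.7454 [y] (1,6) — stop
  → r_3 = 0.7454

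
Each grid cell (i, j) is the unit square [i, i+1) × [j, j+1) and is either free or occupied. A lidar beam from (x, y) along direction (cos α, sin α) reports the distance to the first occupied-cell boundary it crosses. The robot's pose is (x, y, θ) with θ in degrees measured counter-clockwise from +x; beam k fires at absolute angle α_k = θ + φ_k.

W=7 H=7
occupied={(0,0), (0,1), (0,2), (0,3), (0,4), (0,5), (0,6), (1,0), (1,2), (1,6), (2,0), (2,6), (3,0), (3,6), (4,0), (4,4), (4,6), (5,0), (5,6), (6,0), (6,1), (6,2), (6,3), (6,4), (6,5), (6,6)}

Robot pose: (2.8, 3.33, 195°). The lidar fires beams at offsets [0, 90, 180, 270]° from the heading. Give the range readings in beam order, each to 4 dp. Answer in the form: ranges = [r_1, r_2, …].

ranges = [1.2750, 2.4122, 3.3129, 2.7642]

beam 1: φ=0°, α=195°
  d=(-0.9659,-0.2588)  start (2,3)  tX=0.8282 tY=1.2750  stride 1/|dx|=1.0353 1/|dy|=3.8637
    cross x-line → (1,3), t=0.8282
    cross y-line → (1,2), t=1.2750 (wall)
  → r_1 = 1.2750
beam 2: φ=90°, α=285°
  d=(0.2588,-0.9659)  start (2,3)  tX=0.7727 tY=0.3416  stride 1/|dx|=3.8637 1/|dy|=1.0353
    cross y-line → (2,2), t=0.3416
    cross x-line → (3,2), t=0.7727
    cross y-line → (3,1), t=1.3769
    cross y-line → (3,0), t=2.4122 (wall)
  → r_2 = 2.4122
beam 3: φ=180°, α=15°
  d=(0.9659,0.2588)  start (2,3)  tX=0.2071 tY=2.5887  stride 1/|dx|=1.0353 1/|dy|=3.8637
    cross x-line → (3,3), t=0.2071
    cross x-line → (4,3), t=1.2423
    cross x-line → (5,3), t=2.2776
    cross y-line → (5,4), t=2.5887
    cross x-line → (6,4), t=3.3129 (wall)
  → r_3 = 3.3129
beam 4: φ=270°, α=105°
  d=(-0.2588,0.9659)  start (2,3)  tX=3.0910 tY=0.6936  stride 1/|dx|=3.8637 1/|dy|=1.0353
    cross y-line → (2,4), t=0.6936
    cross y-line → (2,5), t=1.7289
    cross y-line → (2,6), t=2.7642 (wall)
  → r_4 = 2.7642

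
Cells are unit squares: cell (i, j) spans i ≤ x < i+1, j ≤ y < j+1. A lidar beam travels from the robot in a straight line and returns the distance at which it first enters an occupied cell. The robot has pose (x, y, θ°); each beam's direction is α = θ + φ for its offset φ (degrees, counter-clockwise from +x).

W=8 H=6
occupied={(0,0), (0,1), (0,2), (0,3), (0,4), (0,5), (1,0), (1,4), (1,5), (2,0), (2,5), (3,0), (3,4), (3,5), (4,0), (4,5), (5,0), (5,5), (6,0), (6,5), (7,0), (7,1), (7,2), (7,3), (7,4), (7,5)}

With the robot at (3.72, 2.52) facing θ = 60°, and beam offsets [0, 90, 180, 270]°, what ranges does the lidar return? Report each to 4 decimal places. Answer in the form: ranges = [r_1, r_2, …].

beam 1: φ=0°, α=60°
  dir = (cos 60°, sin 60°) = (0.5000, 0.8660); from cell (3,2)
  next x-line at t=0.5600, next y-line at t=0.5543; Δt_x=2.0000, Δt_y=1.1547
    y: enter (3,3) at t=0.5543
    x: enter (4,3) at t=0.5600
    y: enter (4,4) at t=1.7090
    x: enter (5,4) at t=2.5600
    y: enter (5,5) at t=2.8637 ← occupied
  → r_1 = 2.8637
beam 2: φ=90°, α=150°
  dir = (cos 150°, sin 150°) = (-0.8660, 0.5000); from cell (3,2)
  next x-line at t=0.8314, next y-line at t=0.9600; Δt_x=1.1547, Δt_y=2.0000
    x: enter (2,2) at t=0.8314
    y: enter (2,3) at t=0.9600
    x: enter (1,3) at t=1.9861
    y: enter (1,4) at t=2.9600 ← occupied
  → r_2 = 2.9600
beam 3: φ=180°, α=240°
  dir = (cos 240°, sin 240°) = (-0.5000, -0.8660); from cell (3,2)
  next x-line at t=1.4400, next y-line at t=0.6004; Δt_x=2.0000, Δt_y=1.1547
    y: enter (3,1) at t=0.6004
    x: enter (2,1) at t=1.4400
    y: enter (2,0) at t=1.7551 ← occupied
  → r_3 = 1.7551
beam 4: φ=270°, α=330°
  dir = (cos 330°, sin 330°) = (0.8660, -0.5000); from cell (3,2)
  next x-line at t=0.3233, next y-line at t=1.0400; Δt_x=1.1547, Δt_y=2.0000
    x: enter (4,2) at t=0.3233
    y: enter (4,1) at t=1.0400
    x: enter (5,1) at t=1.4780
    x: enter (6,1) at t=2.6327
    y: enter (6,0) at t=3.0400 ← occupied
  → r_4 = 3.0400

ranges = [2.8637, 2.9600, 1.7551, 3.0400]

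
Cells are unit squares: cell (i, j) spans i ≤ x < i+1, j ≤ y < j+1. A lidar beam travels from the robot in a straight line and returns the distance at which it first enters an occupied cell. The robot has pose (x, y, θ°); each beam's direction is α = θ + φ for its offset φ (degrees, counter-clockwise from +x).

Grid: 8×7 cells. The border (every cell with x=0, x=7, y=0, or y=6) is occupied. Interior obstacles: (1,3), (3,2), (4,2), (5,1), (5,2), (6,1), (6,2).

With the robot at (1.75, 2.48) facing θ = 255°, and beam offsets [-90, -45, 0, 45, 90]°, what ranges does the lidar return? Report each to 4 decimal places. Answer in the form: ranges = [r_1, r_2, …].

ranges = [0.7765, 0.8660, 1.5322, 1.7090, 1.2941]

beam 1: φ=-90°, α=165°
  d=(-0.9659,0.2588)  start (1,2)  tX=0.7765 tY=2.0091  stride 1/|dx|=1.0353 1/|dy|=3.8637
    cross x-line → (0,2), t=0.7765 (wall)
  → r_1 = 0.7765
beam 2: φ=-45°, α=210°
  d=(-0.8660,-0.5000)  start (1,2)  tX=0.8660 tY=0.9600  stride 1/|dx|=1.1547 1/|dy|=2.0000
    cross x-line → (0,2), t=0.8660 (wall)
  → r_2 = 0.8660
beam 3: φ=0°, α=255°
  d=(-0.2588,-0.9659)  start (1,2)  tX=2.8978 tY=0.4969  stride 1/|dx|=3.8637 1/|dy|=1.0353
    cross y-line → (1,1), t=0.4969
    cross y-line → (1,0), t=1.5322 (wall)
  → r_3 = 1.5322
beam 4: φ=45°, α=300°
  d=(0.5000,-0.8660)  start (1,2)  tX=0.5000 tY=0.5543  stride 1/|dx|=2.0000 1/|dy|=1.1547
    cross x-line → (2,2), t=0.5000
    cross y-line → (2,1), t=0.5543
    cross y-line → (2,0), t=1.7090 (wall)
  → r_4 = 1.7090
beam 5: φ=90°, α=345°
  d=(0.9659,-0.2588)  start (1,2)  tX=0.2588 tY=1.8546  stride 1/|dx|=1.0353 1/|dy|=3.8637
    cross x-line → (2,2), t=0.2588
    cross x-line → (3,2), t=1.2941 (wall)
  → r_5 = 1.2941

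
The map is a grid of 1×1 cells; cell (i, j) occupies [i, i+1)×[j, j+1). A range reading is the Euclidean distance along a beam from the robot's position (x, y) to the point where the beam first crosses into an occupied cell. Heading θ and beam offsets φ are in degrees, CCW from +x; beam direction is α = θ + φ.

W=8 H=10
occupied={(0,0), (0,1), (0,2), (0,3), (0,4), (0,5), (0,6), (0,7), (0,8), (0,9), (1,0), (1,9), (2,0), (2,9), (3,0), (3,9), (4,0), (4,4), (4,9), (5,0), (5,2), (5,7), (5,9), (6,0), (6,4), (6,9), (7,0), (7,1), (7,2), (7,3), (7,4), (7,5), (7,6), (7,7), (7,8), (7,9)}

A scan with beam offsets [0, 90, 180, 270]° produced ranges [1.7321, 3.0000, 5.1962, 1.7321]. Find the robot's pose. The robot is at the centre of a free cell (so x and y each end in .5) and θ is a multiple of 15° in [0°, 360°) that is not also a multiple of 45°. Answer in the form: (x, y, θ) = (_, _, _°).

The pose lattice has 44·16 = 704 candidates. Test each by forward raycasting.
  (3.5, 7.5, 120°): beam 2 = 2.8868 ≠ 3.0000 ✗
  (6.5, 2.5, 75°): beam 1 = 1.5529 ≠ 1.7321 ✗
  (3.5, 1.5, 15°): beam 1 = 1.9319 ≠ 1.7321 ✗
  (3.5, 5.5, 75°): beam 1 = 3.6235 ≠ 1.7321 ✗
  …
  (2.5, 2.5, 240°): r_1=1.7321, r_2=3.0000, r_3=5.1962, r_4=1.7321 — all match ✓
Only this pose fits every beam.

(x, y, θ) = (2.5, 2.5, 240°)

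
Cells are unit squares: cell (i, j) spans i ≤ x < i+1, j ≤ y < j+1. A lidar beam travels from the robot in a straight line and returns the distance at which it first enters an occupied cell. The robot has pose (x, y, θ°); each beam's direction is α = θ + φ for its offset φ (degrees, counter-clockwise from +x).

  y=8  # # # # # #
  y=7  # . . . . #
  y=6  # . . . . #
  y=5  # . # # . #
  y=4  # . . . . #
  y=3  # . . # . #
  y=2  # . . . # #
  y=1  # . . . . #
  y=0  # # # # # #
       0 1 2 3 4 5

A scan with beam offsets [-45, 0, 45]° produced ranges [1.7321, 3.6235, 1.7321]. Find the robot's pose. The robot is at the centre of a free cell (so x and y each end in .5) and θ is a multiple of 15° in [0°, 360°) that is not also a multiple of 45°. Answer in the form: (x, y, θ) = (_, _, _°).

(x, y, θ) = (1.5, 2.5, 345°)

Enumerate (i+0.5, j+0.5, θ) over the 24 free cells and 16 admissible headings. For each, cast all 3 beams and compare to the given ranges.
  (4.5, 6.5, 30°): beam 1 = 0.5176 ≠ 1.7321 ✗
  (4.5, 5.5, 15°): beam 1 = 0.5774 ≠ 1.7321 ✗
  (2.5, 6.5, 165°): beam 2 = 1.5529 ≠ 3.6235 ✗
  …
  (1.5, 2.5, 345°): r_1=1.7321, r_2=3.6235, r_3=1.7321 — all match ✓
No second candidate reproduces the full scan.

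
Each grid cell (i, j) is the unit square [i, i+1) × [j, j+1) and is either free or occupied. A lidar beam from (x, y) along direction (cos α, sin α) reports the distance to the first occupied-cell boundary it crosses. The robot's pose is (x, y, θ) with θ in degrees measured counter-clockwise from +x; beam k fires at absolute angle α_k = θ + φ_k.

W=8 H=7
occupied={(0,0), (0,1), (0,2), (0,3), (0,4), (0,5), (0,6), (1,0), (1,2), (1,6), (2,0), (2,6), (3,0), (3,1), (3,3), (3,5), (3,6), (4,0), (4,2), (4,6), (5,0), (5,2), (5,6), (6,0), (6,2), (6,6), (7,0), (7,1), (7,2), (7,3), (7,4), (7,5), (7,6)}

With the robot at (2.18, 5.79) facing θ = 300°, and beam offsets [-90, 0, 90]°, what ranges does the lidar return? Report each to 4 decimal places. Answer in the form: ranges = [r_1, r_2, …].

beam 1: φ=-90°, α=210°
  direction (-0.8660, -0.5000); cell (2,5); t to first gridline: x 0.2078, y 1.5800 (then +1.1547 / +2.0000)
    (1,5) via x @ 0.2078
    (0,5) via x @ 1.3625  # hit
  → r_1 = 1.3625
beam 2: φ=0°, α=300°
  direction (0.5000, -0.8660); cell (2,5); t to first gridline: x 1.6400, y 0.9122 (then +2.0000 / +1.1547)
    (2,4) via y @ 0.9122
    (3,4) via x @ 1.6400
    (3,3) via y @ 2.0669  # hit
  → r_2 = 2.0669
beam 3: φ=90°, α=30°
  direction (0.8660, 0.5000); cell (2,5); t to first gridline: x 0.9469, y 0.4200 (then +1.1547 / +2.0000)
    (2,6) via y @ 0.4200  # hit
  → r_3 = 0.4200

ranges = [1.3625, 2.0669, 0.4200]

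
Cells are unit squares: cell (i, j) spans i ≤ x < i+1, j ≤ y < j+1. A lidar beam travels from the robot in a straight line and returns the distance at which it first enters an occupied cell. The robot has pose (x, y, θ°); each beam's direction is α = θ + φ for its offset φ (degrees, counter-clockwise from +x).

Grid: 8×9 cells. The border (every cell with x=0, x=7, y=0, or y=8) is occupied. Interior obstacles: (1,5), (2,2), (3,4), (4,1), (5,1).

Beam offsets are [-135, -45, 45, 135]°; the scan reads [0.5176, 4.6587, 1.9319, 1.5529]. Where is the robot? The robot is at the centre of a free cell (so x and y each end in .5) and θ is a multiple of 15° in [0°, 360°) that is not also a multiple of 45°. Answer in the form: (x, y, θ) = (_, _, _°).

(x, y, θ) = (2.5, 3.5, 60°)

The pose lattice has 37·16 = 592 candidates. Test each by forward raycasting.
  (2.5, 1.5, 240°): beam 2 = 1.5529 ≠ 4.6587 ✗
  (4.5, 2.5, 240°): beam 1 = 1.9319 ≠ 0.5176 ✗
  (6.5, 4.5, 60°): beam 1 = 1.9319 ≠ 0.5176 ✗
  …
  (2.5, 3.5, 60°): r_1=0.5176, r_2=4.6587, r_3=1.9319, r_4=1.5529 — all match ✓
Only this pose fits every beam.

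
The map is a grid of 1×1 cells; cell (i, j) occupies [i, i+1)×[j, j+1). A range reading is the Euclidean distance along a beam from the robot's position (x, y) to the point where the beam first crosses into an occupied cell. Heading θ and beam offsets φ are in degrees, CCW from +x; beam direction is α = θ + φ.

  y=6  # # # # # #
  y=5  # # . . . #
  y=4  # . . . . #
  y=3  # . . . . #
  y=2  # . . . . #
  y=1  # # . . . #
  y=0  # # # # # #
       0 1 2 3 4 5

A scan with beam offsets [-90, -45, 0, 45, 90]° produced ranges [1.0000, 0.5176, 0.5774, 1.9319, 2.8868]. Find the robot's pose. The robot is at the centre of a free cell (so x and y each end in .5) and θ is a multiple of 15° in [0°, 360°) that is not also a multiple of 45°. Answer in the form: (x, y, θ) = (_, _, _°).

The pose lattice has 18·16 = 288 candidates. Test each by forward raycasting.
  (3.5, 1.5, 195°): beam 1 = 4.6587 ≠ 1.0000 ✗
  (3.5, 4.5, 150°): beam 1 = 1.7321 ≠ 1.0000 ✗
  (4.5, 5.5, 240°): beam 2 = 3.6235 ≠ 0.5176 ✗
  (4.5, 4.5, 165°): beam 1 = 1.5529 ≠ 1.0000 ✗
  (3.5, 5.5, 285°): beam 1 = 1.5529 ≠ 1.0000 ✗
  …
  (4.5, 3.5, 30°): r_1=1.0000, r_2=0.5176, r_3=0.5774, r_4=1.9319, r_5=2.8868 — all match ✓
Unique over the lattice → pose = (4.5, 3.5, 30°).

(x, y, θ) = (4.5, 3.5, 30°)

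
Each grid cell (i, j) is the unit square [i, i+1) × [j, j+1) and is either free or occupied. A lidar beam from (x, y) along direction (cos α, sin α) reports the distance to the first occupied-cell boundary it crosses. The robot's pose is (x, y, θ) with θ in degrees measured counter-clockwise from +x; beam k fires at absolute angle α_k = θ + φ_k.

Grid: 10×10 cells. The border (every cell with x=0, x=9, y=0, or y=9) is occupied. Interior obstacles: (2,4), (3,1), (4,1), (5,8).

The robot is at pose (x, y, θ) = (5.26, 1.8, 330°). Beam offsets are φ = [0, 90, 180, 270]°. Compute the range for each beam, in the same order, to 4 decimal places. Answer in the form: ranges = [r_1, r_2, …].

beam 1: φ=0°, α=330°
  d=(0.8660,-0.5000)  start (5,1)  tX=0.8545 tY=1.6000  stride 1/|dx|=1.1547 1/|dy|=2.0000
    cross x-line → (6,1), t=0.8545
    cross y-line → (6,0), t=1.6000 (wall)
  → r_1 = 1.6000
beam 2: φ=90°, α=60°
  d=(0.5000,0.8660)  start (5,1)  tX=1.4800 tY=0.2309  stride 1/|dx|=2.0000 1/|dy|=1.1547
    cross y-line → (5,2), t=0.2309
    cross y-line → (5,3), t=1.3856
    cross x-line → (6,3), t=1.4800
    cross y-line → (6,4), t=2.5403
    cross x-line → (7,4), t=3.4800
    cross y-line → (7,5), t=3.6950
    cross y-line → (7,6), t=4.8497
    cross x-line → (8,6), t=5.4800
    cross y-line → (8,7), t=6.0044
    cross y-line → (8,8), t=7.1591
    cross x-line → (9,8), t=7.4800 (wall)
  → r_2 = 7.4800
beam 3: φ=180°, α=150°
  d=(-0.8660,0.5000)  start (5,1)  tX=0.3002 tY=0.4000  stride 1/|dx|=1.1547 1/|dy|=2.0000
    cross x-line → (4,1), t=0.3002 (wall)
  → r_3 = 0.3002
beam 4: φ=270°, α=240°
  d=(-0.5000,-0.8660)  start (5,1)  tX=0.5200 tY=0.9238  stride 1/|dx|=2.0000 1/|dy|=1.1547
    cross x-line → (4,1), t=0.5200 (wall)
  → r_4 = 0.5200

ranges = [1.6000, 7.4800, 0.3002, 0.5200]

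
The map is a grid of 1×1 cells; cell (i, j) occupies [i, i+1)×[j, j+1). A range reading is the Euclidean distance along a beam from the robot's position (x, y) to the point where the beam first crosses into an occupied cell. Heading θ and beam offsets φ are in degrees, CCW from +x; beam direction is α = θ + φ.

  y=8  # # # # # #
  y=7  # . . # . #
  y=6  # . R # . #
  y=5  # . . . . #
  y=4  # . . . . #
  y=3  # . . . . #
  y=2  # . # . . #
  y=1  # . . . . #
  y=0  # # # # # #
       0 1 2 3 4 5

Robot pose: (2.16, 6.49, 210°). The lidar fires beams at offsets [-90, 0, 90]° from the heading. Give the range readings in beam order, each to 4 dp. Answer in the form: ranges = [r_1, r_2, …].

ranges = [1.7436, 1.3395, 5.6800]

beam 1: φ=-90°, α=120°
  d=(-0.5000,0.8660)  start (2,6)  tX=0.3200 tY=0.5889  stride 1/|dx|=2.0000 1/|dy|=1.1547
    cross x-line → (1,6), t=0.3200
    cross y-line → (1,7), t=0.5889
    cross y-line → (1,8), t=1.7436 (wall)
  → r_1 = 1.7436
beam 2: φ=0°, α=210°
  d=(-0.8660,-0.5000)  start (2,6)  tX=0.1848 tY=0.9800  stride 1/|dx|=1.1547 1/|dy|=2.0000
    cross x-line → (1,6), t=0.1848
    cross y-line → (1,5), t=0.9800
    cross x-line → (0,5), t=1.3395 (wall)
  → r_2 = 1.3395
beam 3: φ=90°, α=300°
  d=(0.5000,-0.8660)  start (2,6)  tX=1.6800 tY=0.5658  stride 1/|dx|=2.0000 1/|dy|=1.1547
    cross y-line → (2,5), t=0.5658
    cross x-line → (3,5), t=1.6800
    cross y-line → (3,4), t=1.7205
    cross y-line → (3,3), t=2.8752
    cross x-line → (4,3), t=3.6800
    cross y-line → (4,2), t=4.0299
    cross y-line → (4,1), t=5.1846
    cross x-line → (5,1), t=5.6800 (wall)
  → r_3 = 5.6800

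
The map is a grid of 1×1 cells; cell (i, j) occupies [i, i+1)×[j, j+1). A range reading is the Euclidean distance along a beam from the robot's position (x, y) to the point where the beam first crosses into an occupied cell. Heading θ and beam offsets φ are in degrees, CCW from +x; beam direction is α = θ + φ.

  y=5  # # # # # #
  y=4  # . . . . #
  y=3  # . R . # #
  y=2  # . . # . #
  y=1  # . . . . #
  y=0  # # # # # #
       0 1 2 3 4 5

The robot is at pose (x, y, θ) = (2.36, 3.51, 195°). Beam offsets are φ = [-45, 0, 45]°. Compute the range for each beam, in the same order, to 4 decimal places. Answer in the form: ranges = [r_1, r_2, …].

beam 1: φ=-45°, α=150°
  dir = (cos 150°, sin 150°) = (-0.8660, 0.5000); from cell (2,3)
  next x-line at t=0.4157, next y-line at t=0.9800; Δt_x=1.1547, Δt_y=2.0000
    x: enter (1,3) at t=0.4157
    y: enter (1,4) at t=0.9800
    x: enter (0,4) at t=1.5704 ← occupied
  → r_1 = 1.5704
beam 2: φ=0°, α=195°
  dir = (cos 195°, sin 195°) = (-0.9659, -0.2588); from cell (2,3)
  next x-line at t=0.3727, next y-line at t=1.9705; Δt_x=1.0353, Δt_y=3.8637
    x: enter (1,3) at t=0.3727
    x: enter (0,3) at t=1.4080 ← occupied
  → r_2 = 1.4080
beam 3: φ=45°, α=240°
  dir = (cos 240°, sin 240°) = (-0.5000, -0.8660); from cell (2,3)
  next x-line at t=0.7200, next y-line at t=0.5889; Δt_x=2.0000, Δt_y=1.1547
    y: enter (2,2) at t=0.5889
    x: enter (1,2) at t=0.7200
    y: enter (1,1) at t=1.7436
    x: enter (0,1) at t=2.7200 ← occupied
  → r_3 = 2.7200

ranges = [1.5704, 1.4080, 2.7200]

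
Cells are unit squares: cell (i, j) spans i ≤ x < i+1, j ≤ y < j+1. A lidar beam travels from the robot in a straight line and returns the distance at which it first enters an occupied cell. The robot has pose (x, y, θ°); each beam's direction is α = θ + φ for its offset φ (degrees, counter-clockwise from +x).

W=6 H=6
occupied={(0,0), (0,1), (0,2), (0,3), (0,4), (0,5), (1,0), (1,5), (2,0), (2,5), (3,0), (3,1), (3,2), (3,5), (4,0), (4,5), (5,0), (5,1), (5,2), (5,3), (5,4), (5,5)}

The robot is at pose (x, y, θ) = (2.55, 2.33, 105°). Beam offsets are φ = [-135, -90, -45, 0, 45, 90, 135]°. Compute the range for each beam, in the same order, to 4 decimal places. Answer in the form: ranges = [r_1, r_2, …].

beam 1: φ=-135°, α=330°
  dir = (cos 330°, sin 330°) = (0.8660, -0.5000); from cell (2,2)
  next x-line at t=0.5196, next y-line at t=0.6600; Δt_x=1.1547, Δt_y=2.0000
    x: enter (3,2) at t=0.5196 ← occupied
  → r_1 = 0.5196
beam 2: φ=-90°, α=15°
  dir = (cos 15°, sin 15°) = (0.9659, 0.2588); from cell (2,2)
  next x-line at t=0.4659, next y-line at t=2.5887; Δt_x=1.0353, Δt_y=3.8637
    x: enter (3,2) at t=0.4659 ← occupied
  → r_2 = 0.4659
beam 3: φ=-45°, α=60°
  dir = (cos 60°, sin 60°) = (0.5000, 0.8660); from cell (2,2)
  next x-line at t=0.9000, next y-line at t=0.7736; Δt_x=2.0000, Δt_y=1.1547
    y: enter (2,3) at t=0.7736
    x: enter (3,3) at t=0.9000
    y: enter (3,4) at t=1.9283
    x: enter (4,4) at t=2.9000
    y: enter (4,5) at t=3.0831 ← occupied
  → r_3 = 3.0831
beam 4: φ=0°, α=105°
  dir = (cos 105°, sin 105°) = (-0.2588, 0.9659); from cell (2,2)
  next x-line at t=2.1250, next y-line at t=0.6936; Δt_x=3.8637, Δt_y=1.0353
    y: enter (2,3) at t=0.6936
    y: enter (2,4) at t=1.7289
    x: enter (1,4) at t=2.1250
    y: enter (1,5) at t=2.7642 ← occupied
  → r_4 = 2.7642
beam 5: φ=45°, α=150°
  dir = (cos 150°, sin 150°) = (-0.8660, 0.5000); from cell (2,2)
  next x-line at t=0.6351, next y-line at t=1.3400; Δt_x=1.1547, Δt_y=2.0000
    x: enter (1,2) at t=0.6351
    y: enter (1,3) at t=1.3400
    x: enter (0,3) at t=1.7898 ← occupied
  → r_5 = 1.7898
beam 6: φ=90°, α=195°
  dir = (cos 195°, sin 195°) = (-0.9659, -0.2588); from cell (2,2)
  next x-line at t=0.5694, next y-line at t=1.2750; Δt_x=1.0353, Δt_y=3.8637
    x: enter (1,2) at t=0.5694
    y: enter (1,1) at t=1.2750
    x: enter (0,1) at t=1.6047 ← occupied
  → r_6 = 1.6047
beam 7: φ=135°, α=240°
  dir = (cos 240°, sin 240°) = (-0.5000, -0.8660); from cell (2,2)
  next x-line at t=1.1000, next y-line at t=0.3811; Δt_x=2.0000, Δt_y=1.1547
    y: enter (2,1) at t=0.3811
    x: enter (1,1) at t=1.1000
    y: enter (1,0) at t=1.5358 ← occupied
  → r_7 = 1.5358

ranges = [0.5196, 0.4659, 3.0831, 2.7642, 1.7898, 1.6047, 1.5358]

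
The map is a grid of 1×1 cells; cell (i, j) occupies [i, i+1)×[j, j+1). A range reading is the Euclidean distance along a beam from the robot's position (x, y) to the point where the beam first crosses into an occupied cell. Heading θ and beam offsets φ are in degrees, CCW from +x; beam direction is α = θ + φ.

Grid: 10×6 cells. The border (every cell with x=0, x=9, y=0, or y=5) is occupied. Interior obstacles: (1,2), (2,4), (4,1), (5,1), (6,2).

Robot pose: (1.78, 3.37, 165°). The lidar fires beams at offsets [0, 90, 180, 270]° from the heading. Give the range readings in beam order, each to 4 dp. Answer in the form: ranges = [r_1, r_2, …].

beam 1: φ=0°, α=165°
  cosα=-0.9659 sinα=0.2588 | (1,3) | tMaxX 0.8075 tMaxY 2.4341 | tΔX 1.0353 tΔY 3.8637
    t=0.8075 [x] (0,3) — stop
  → r_1 = 0.8075
beam 2: φ=90°, α=255°
  cosα=-0.2588 sinα=-0.9659 | (1,3) | tMaxX 3.0137 tMaxY 0.3831 | tΔX 3.8637 tΔY 1.0353
    t=0.3831 [y] (1,2) — stop
  → r_2 = 0.3831
beam 3: φ=180°, α=345°
  cosα=0.9659 sinα=-0.2588 | (1,3) | tMaxX 0.2278 tMaxY 1.4296 | tΔX 1.0353 tΔY 3.8637
    t=0.2278 [x] (2,3)
    t=1.2630 [x] (3,3)
    t=1.4296 [y] (3,2)
    t=2.2983 [x] (4,2)
    t=3.3336 [x] (5,2)
    t=4.3689 [x] (6,2) — stop
  → r_3 = 4.3689
beam 4: φ=270°, α=75°
  cosα=0.2588 sinα=0.9659 | (1,3) | tMaxX 0.8500 tMaxY 0.6522 | tΔX 3.8637 tΔY 1.0353
    t=0.6522 [y] (1,4)
    t=0.8500 [x] (2,4) — stop
  → r_4 = 0.8500

ranges = [0.8075, 0.3831, 4.3689, 0.8500]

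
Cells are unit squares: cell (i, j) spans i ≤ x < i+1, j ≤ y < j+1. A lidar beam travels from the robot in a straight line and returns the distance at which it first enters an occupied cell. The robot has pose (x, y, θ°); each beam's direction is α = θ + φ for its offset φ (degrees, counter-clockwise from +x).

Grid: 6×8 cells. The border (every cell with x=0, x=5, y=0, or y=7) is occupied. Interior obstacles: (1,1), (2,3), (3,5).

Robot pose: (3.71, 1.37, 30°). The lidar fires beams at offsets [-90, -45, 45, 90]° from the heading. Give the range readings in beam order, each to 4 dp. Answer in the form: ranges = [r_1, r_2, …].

beam 1: φ=-90°, α=300°
  direction (0.5000, -0.8660); cell (3,1); t to first gridline: x 0.5800, y 0.4272 (then +2.0000 / +1.1547)
    (3,0) via y @ 0.4272  # hit
  → r_1 = 0.4272
beam 2: φ=-45°, α=345°
  direction (0.9659, -0.2588); cell (3,1); t to first gridline: x 0.3002, y 1.4296 (then +1.0353 / +3.8637)
    (4,1) via x @ 0.3002
    (5,1) via x @ 1.3355  # hit
  → r_2 = 1.3355
beam 3: φ=45°, α=75°
  direction (0.2588, 0.9659); cell (3,1); t to first gridline: x 1.1205, y 0.6522 (then +3.8637 / +1.0353)
    (3,2) via y @ 0.6522
    (4,2) via x @ 1.1205
    (4,3) via y @ 1.6875
    (4,4) via y @ 2.7228
    (4,5) via y @ 3.7581
    (4,6) via y @ 4.7933
    (5,6) via x @ 4.9842  # hit
  → r_3 = 4.9842
beam 4: φ=90°, α=120°
  direction (-0.5000, 0.8660); cell (3,1); t to first gridline: x 1.4200, y 0.7275 (then +2.0000 / +1.1547)
    (3,2) via y @ 0.7275
    (2,2) via x @ 1.4200
    (2,3) via y @ 1.8822  # hit
  → r_4 = 1.8822

ranges = [0.4272, 1.3355, 4.9842, 1.8822]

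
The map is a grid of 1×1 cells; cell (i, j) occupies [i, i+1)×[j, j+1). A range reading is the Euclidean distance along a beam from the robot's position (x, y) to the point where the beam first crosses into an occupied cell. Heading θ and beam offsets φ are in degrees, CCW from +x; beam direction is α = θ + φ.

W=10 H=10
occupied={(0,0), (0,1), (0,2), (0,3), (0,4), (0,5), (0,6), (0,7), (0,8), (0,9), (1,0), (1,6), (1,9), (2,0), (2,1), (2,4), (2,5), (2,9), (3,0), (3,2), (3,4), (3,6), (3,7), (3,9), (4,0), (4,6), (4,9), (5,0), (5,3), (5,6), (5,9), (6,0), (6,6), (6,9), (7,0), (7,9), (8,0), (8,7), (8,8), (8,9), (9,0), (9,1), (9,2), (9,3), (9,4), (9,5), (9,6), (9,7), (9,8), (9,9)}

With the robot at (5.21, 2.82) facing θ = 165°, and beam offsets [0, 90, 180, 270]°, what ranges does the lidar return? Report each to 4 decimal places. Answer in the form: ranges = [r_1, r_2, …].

beam 1: φ=0°, α=165°
  direction (-0.9659, 0.2588); cell (5,2); t to first gridline: x 0.2174, y 0.6955 (then +1.0353 / +3.8637)
    (4,2) via x @ 0.2174
    (4,3) via y @ 0.6955
    (3,3) via x @ 1.2527
    (2,3) via x @ 2.2880
    (1,3) via x @ 3.3232
    (0,3) via x @ 4.3585  # hit
  → r_1 = 4.3585
beam 2: φ=90°, α=255°
  direction (-0.2588, -0.9659); cell (5,2); t to first gridline: x 0.8114, y 0.8489 (then +3.8637 / +1.0353)
    (4,2) via x @ 0.8114
    (4,1) via y @ 0.8489
    (4,0) via y @ 1.8842  # hit
  → r_2 = 1.8842
beam 3: φ=180°, α=345°
  direction (0.9659, -0.2588); cell (5,2); t to first gridline: x 0.8179, y 3.1682 (then +1.0353 / +3.8637)
    (6,2) via x @ 0.8179
    (7,2) via x @ 1.8531
    (8,2) via x @ 2.8884
    (8,1) via y @ 3.1682
    (9,1) via x @ 3.9237  # hit
  → r_3 = 3.9237
beam 4: φ=270°, α=75°
  direction (0.2588, 0.9659); cell (5,2); t to first gridline: x 3.0523, y 0.1863 (then +3.8637 / +1.0353)
    (5,3) via y @ 0.1863  # hit
  → r_4 = 0.1863

ranges = [4.3585, 1.8842, 3.9237, 0.1863]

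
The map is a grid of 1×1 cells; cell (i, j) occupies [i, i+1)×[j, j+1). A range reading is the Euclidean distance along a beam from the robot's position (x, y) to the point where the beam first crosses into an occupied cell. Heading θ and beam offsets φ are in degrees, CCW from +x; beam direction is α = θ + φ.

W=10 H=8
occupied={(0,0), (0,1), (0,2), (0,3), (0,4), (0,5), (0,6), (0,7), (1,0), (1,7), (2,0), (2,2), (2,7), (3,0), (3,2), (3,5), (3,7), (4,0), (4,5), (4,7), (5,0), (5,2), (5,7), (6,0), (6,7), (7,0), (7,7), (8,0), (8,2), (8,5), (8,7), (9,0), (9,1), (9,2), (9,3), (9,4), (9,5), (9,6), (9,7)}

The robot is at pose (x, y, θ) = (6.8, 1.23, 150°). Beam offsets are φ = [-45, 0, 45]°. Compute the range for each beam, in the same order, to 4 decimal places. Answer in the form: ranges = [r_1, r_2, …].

ranges = [5.9735, 1.5400, 0.8887]

beam 1: φ=-45°, α=105°
  d=(-0.2588,0.9659)  start (6,1)  tX=3.0910 tY=0.7972  stride 1/|dx|=3.8637 1/|dy|=1.0353
    cross y-line → (6,2), t=0.7972
    cross y-line → (6,3), t=1.8324
    cross y-line → (6,4), t=2.8677
    cross x-line → (5,4), t=3.0910
    cross y-line → (5,5), t=3.9030
    cross y-line → (5,6), t=4.9383
    cross y-line → (5,7), t=5.9735 (wall)
  → r_1 = 5.9735
beam 2: φ=0°, α=150°
  d=(-0.8660,0.5000)  start (6,1)  tX=0.9238 tY=1.5400  stride 1/|dx|=1.1547 1/|dy|=2.0000
    cross x-line → (5,1), t=0.9238
    cross y-line → (5,2), t=1.5400 (wall)
  → r_2 = 1.5400
beam 3: φ=45°, α=195°
  d=(-0.9659,-0.2588)  start (6,1)  tX=0.8282 tY=0.8887  stride 1/|dx|=1.0353 1/|dy|=3.8637
    cross x-line → (5,1), t=0.8282
    cross y-line → (5,0), t=0.8887 (wall)
  → r_3 = 0.8887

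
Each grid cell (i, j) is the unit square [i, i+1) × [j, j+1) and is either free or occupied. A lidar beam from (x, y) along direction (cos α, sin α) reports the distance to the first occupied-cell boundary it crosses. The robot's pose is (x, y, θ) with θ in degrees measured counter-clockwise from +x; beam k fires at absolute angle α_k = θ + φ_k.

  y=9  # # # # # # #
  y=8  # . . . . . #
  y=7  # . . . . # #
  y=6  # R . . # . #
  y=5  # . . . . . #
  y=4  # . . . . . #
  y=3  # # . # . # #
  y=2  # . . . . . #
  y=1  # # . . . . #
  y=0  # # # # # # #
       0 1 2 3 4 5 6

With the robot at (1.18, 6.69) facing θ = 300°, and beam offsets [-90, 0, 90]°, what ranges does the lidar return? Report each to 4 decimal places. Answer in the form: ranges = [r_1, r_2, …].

ranges = [0.2078, 3.6400, 4.6200]

beam 1: φ=-90°, α=210°
  dir = (cos 210°, sin 210°) = (-0.8660, -0.5000); from cell (1,6)
  next x-line at t=0.2078, next y-line at t=1.3800; Δt_x=1.1547, Δt_y=2.0000
    x: enter (0,6) at t=0.2078 ← occupied
  → r_1 = 0.2078
beam 2: φ=0°, α=300°
  dir = (cos 300°, sin 300°) = (0.5000, -0.8660); from cell (1,6)
  next x-line at t=1.6400, next y-line at t=0.7967; Δt_x=2.0000, Δt_y=1.1547
    y: enter (1,5) at t=0.7967
    x: enter (2,5) at t=1.6400
    y: enter (2,4) at t=1.9514
    y: enter (2,3) at t=3.1061
    x: enter (3,3) at t=3.6400 ← occupied
  → r_2 = 3.6400
beam 3: φ=90°, α=30°
  dir = (cos 30°, sin 30°) = (0.8660, 0.5000); from cell (1,6)
  next x-line at t=0.9469, next y-line at t=0.6200; Δt_x=1.1547, Δt_y=2.0000
    y: enter (1,7) at t=0.6200
    x: enter (2,7) at t=0.9469
    x: enter (3,7) at t=2.1016
    y: enter (3,8) at t=2.6200
    x: enter (4,8) at t=3.2563
    x: enter (5,8) at t=4.4110
    y: enter (5,9) at t=4.6200 ← occupied
  → r_3 = 4.6200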